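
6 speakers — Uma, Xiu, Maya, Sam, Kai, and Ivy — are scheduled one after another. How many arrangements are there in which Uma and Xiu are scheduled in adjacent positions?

240

Place the 4 others and the Uma-Xiu pair as 5 objects in a line; the pair has 2 internal arrangements.
That gives 2 × 5! = 2 × 120 = 240.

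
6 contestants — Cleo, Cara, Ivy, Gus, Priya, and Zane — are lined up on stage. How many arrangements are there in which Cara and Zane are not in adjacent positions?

480

Of the 6! = 720 arrangements, those with Cara and Zane adjacent number 2 × 5! = 240 (treat the pair as a block with 2 internal orders).
So 720 − 240 = 480 arrangements keep them apart.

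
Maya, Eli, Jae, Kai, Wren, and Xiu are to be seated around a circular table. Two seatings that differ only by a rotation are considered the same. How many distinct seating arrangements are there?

Seat Maya anywhere (absorbing the rotational symmetry), then permute the other 5: (5)! = 120.

120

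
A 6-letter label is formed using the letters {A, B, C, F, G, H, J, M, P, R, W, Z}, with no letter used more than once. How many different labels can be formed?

665280

This is a permutation of 6 out of 12: P(12,6) = 12!/6!.
That product is 12 × 11 × 10 × 9 × 8 × 7 = 665280.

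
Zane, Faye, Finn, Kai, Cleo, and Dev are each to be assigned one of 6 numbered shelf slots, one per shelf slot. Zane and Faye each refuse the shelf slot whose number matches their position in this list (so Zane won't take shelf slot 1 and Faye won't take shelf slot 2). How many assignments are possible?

Let Aᵢ (for i ∈ {1, 2}) be the placements that put person i in their forbidden shelf slot. Any j of these fix j positions, leaving (6−j)! ways to fill the rest, and there are C(2,j) ways to pick which j.
By inclusion–exclusion, the number of valid placements is Σ_{j=0}^{2} (−1)^j C(2,j)·(6−j)!.
Computing: 720 − 240 + 24 = 504.

504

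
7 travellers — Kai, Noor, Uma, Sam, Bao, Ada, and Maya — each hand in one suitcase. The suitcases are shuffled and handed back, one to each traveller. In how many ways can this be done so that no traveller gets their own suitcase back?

Let Aᵢ be the assignments in which traveller i gets their own suitcase. We want the size of the complement of A₁∪…∪A_7.
By inclusion–exclusion this is Σ_{j=0}^{7} (−1)^j C(7,j)·(7−j)!.
Computing: 5040 − 5040 + 2520 − 840 + 210 − 42 + 7 − 1 = 1854.

1854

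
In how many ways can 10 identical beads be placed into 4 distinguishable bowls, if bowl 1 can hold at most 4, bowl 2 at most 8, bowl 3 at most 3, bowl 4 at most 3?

76

Ignoring the caps, the number of non-negative solutions to x_1+…+x_4 = 10 is C(13,3) = 286.
Subtract solutions that violate a single cap (substitute x_i' = x_i − (cap_i+1)): x_1 ≥ 5 gives C(8,3) = 56; x_2 ≥ 9 gives C(4,3) = 4; x_3 ≥ 4 gives C(9,3) = 84; x_4 ≥ 4 gives C(9,3) = 84. Together 228.
Add back pairs where two caps are both exceeded: 0 + 4 + 4 + 0 + 0 + 10 = 18.
By inclusion–exclusion the count is 286 − 228 + 18 = 76.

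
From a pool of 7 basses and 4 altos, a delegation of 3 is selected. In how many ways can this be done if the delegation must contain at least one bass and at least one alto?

Total 3-person selections from all 11: C(11,3) = 165.
Selections missing a whole group: no basses → C(4,3) = 4; no altos → C(7,3) = 35.
Both groups omitted at once is impossible, so 165 − 39 = 126.

126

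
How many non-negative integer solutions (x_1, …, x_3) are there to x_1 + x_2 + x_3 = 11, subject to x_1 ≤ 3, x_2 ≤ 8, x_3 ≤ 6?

By stars and bars, unrestricted non-negative solutions to x_1+…+x_3 = 11 number C(11+2,2) = 78.
Subtract solutions that violate a single cap (substitute x_i' = x_i − (cap_i+1)): x_1 ≥ 4 gives C(9,2) = 36; x_2 ≥ 9 gives C(4,2) = 6; x_3 ≥ 7 gives C(6,2) = 15. Together 57.
Add back pairs where two caps are both exceeded: 0 + 1 + 0 = 1.
By inclusion–exclusion the count is 78 − 57 + 1 = 22.

22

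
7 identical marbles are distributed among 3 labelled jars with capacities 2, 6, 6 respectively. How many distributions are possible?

19

Ignoring the caps, the number of non-negative solutions to x_1+…+x_3 = 7 is C(9,2) = 36.
Subtract solutions that violate a single cap (substitute x_i' = x_i − (cap_i+1)): x_1 ≥ 3 gives C(6,2) = 15; x_2 ≥ 7 gives C(2,2) = 1; x_3 ≥ 7 gives C(2,2) = 1. Together 17.
No two caps can be exceeded simultaneously, so the pair terms are all 0.
By inclusion–exclusion the count is 36 − 17 + 0 = 19.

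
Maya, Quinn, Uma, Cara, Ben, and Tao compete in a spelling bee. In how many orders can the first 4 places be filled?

This is an ordered selection of 4 from 6: P(6,4).
That gives 6 × 5 × 4 × 3 = 360.

360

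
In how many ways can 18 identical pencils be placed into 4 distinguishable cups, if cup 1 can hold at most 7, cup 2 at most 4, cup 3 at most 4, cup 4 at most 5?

By stars and bars, unrestricted non-negative solutions to x_1+…+x_4 = 18 number C(18+3,3) = 1330.
Subtract solutions that violate a single cap (substitute x_i' = x_i − (cap_i+1)): x_1 ≥ 8 gives C(13,3) = 286; x_2 ≥ 5 gives C(16,3) = 560; x_3 ≥ 5 gives C(16,3) = 560; x_4 ≥ 6 gives C(15,3) = 455. Together 1861.
Add back pairs where two caps are both exceeded: 56 + 56 + 35 + 165 + 120 + 120 = 552.
Subtract triples: 1 + 0 + 0 + 10 = 11.
By inclusion–exclusion the count is 1330 − 1861 + 552 − 11 = 10.

10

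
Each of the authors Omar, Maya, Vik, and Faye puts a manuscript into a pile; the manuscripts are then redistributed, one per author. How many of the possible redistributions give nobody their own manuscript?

This is the derangement count D_4: permutations of 4 items with no fixed point.
By inclusion–exclusion this is Σ_{j=0}^{4} (−1)^j C(4,j)·(4−j)!.
Computing: 24 − 24 + 12 − 4 + 1 = 9.

9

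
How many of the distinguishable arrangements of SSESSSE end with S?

15

With the last slot taken by S, it remains to arrange the other 6 letters (SESSSE).
Those 6 letters have E appearing twice and S appearing 4 times, giving (6)!/(4!·2!) = 15.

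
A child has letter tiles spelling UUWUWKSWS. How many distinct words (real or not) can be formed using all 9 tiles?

UUWUWKSWS has 9 letters with S appearing twice, U appearing 3 times, and W appearing 3 times.
Dividing 9! = 362880 by 3!·3!·2! = 72 for the repeated letters gives 5040.

5040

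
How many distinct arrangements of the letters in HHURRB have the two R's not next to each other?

120

Total arrangements of HHURRB: 6!/(2!·2!) = 180.
Arrangements with the R's together: treat RR as one letter, giving (5)!/(2!) = 60.
Hence 180 − 60 = 120.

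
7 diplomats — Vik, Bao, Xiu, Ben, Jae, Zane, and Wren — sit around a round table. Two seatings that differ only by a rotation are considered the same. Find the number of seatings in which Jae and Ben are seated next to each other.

240

Treat {Jae, Ben} as one unit (2 internal orders) and seat the resulting 6 units around the table: (5)! circular arrangements.
So 2 × (5)! = 2 × 120 = 240.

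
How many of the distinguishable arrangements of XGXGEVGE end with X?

420

Fix X in the last position and arrange the remaining 7 letters.
Those 7 letters have E appearing twice and G appearing 3 times, giving (7)!/(3!·2!) = 420.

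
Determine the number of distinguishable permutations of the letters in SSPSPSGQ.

840

Letter multiplicities in SSPSPSGQ: G×1, P×2, Q×1, S×4.
Dividing 8! = 40320 by 4!·2! = 48 for the repeated letters gives 840.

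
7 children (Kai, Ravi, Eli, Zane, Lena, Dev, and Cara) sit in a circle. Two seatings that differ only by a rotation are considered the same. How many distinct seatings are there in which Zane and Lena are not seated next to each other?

All circular seatings of 7 people number (6)! = 720.
Seatings with Zane beside Lena: treat them as a block with 2 internal orders, giving 2 × (5)! = 240.
Subtracting, 720 − 240 = 480.

480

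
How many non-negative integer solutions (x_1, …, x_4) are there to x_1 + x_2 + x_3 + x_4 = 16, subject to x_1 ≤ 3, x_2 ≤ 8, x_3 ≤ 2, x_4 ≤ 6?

Without the upper bounds there are C(19,3) = 969 ways to split 16 among 4 variables.
Subtract solutions that violate a single cap (substitute x_i' = x_i − (cap_i+1)): x_1 ≥ 4 gives C(15,3) = 455; x_2 ≥ 9 gives C(10,3) = 120; x_3 ≥ 3 gives C(16,3) = 560; x_4 ≥ 7 gives C(12,3) = 220. Together 1355.
Add back pairs where two caps are both exceeded: 20 + 220 + 56 + 35 + 1 + 84 = 416.
Subtract triples: 1 + 0 + 10 + 0 = 11.
By inclusion–exclusion the count is 969 − 1355 + 416 − 11 = 19.

19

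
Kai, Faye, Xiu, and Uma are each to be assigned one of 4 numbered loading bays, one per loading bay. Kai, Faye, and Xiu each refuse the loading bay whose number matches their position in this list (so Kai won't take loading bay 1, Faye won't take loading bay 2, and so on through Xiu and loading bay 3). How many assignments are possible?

11

Let Aᵢ (for i ∈ {1, 2, 3}) be the placements that put person i in their forbidden loading bay. Any j of these fix j positions, leaving (4−j)! ways to fill the rest, and there are C(3,j) ways to pick which j.
By inclusion–exclusion, the number of valid placements is Σ_{j=0}^{3} (−1)^j C(3,j)·(4−j)!.
Computing: 24 − 18 + 6 − 1 = 11.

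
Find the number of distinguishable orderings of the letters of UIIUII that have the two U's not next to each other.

10

Total arrangements of UIIUII: 6!/(4!·2!) = 15.
If the two U's are adjacent, glue them into one block, leaving 5 items to arrange: (5)!/(4!) = 5 ways.
Subtracting, 15 − 5 = 10 arrangements keep the U's apart.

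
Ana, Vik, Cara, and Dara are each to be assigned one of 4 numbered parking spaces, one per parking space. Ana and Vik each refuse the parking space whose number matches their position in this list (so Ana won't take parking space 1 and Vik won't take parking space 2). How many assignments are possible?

14

Let Aᵢ (for i ∈ {1, 2}) be the placements that put person i in their forbidden parking space. Any j of these fix j positions, leaving (4−j)! ways to fill the rest, and there are C(2,j) ways to pick which j.
By inclusion–exclusion, the number of valid placements is Σ_{j=0}^{2} (−1)^j C(2,j)·(4−j)!.
Computing: 24 − 12 + 2 = 14.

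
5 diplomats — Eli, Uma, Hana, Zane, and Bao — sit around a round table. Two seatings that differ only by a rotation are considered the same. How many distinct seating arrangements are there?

Around a circle, 5 distinct people have 5!/5 = (4)! = 24 rotationally distinct seatings.

24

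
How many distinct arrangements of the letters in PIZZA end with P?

12

With the last slot taken by P, it remains to arrange the other 4 letters (IZZA).
Those 4 letters have Z appearing twice, giving (4)!/(2!) = 12.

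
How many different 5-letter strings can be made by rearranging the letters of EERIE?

The 5 letters of EERIE have repeats: E appearing 3 times.
Dividing 5! = 120 by 3! = 6 for the repeated letters gives 20.

20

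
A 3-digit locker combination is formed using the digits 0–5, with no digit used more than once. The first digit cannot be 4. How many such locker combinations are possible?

100

The first digit has 6−1 = 5 choices (anything except 4).
The remaining 2 digits are filled from the other 5 symbols without repetition: 5 × 4 = 20.
Total: 5 × 20 = 100.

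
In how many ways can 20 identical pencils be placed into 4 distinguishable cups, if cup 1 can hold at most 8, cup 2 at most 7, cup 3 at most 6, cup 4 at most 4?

55

By stars and bars, unrestricted non-negative solutions to x_1+…+x_4 = 20 number C(20+3,3) = 1771.
Subtract solutions that violate a single cap (substitute x_i' = x_i − (cap_i+1)): x_1 ≥ 9 gives C(14,3) = 364; x_2 ≥ 8 gives C(15,3) = 455; x_3 ≥ 7 gives C(16,3) = 560; x_4 ≥ 5 gives C(18,3) = 816. Together 2195.
Add back pairs where two caps are both exceeded: 20 + 35 + 84 + 56 + 120 + 165 = 480.
Subtract triples: 0 + 0 + 0 + 1 = 1.
By inclusion–exclusion the count is 1771 − 2195 + 480 − 1 = 55.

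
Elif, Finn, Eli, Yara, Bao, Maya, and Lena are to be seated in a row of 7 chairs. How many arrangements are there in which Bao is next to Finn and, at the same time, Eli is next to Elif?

480

Treat {Bao,Finn} as one block (2 orders) and {Eli,Elif} as another (2 orders).
That leaves 5 units to arrange: 2 × 2 × 5! = 4 × 120 = 480.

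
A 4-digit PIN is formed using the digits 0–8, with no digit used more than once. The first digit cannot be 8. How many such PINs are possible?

2688

The first digit has 9−1 = 8 choices (anything except 8).
The remaining 3 digits are filled from the other 8 symbols without repetition: 8 × 7 × 6 = 336.
Total: 8 × 336 = 2688.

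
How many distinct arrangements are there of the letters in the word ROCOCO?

Letter multiplicities in ROCOCO: C×2, O×3, R×1.
So there are 6! / (3!·2!) = 60 distinguishable arrangements.

60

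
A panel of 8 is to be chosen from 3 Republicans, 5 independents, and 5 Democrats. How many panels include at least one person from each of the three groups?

With no constraint there are C(13,8) = 1287 possible selections.
Selections missing a whole group: no Republicans → C(10,8) = 45; no independents → C(8,8) = 1; no Democrats → C(8,8) = 1.
Add back selections omitting two groups (i.e. drawn from a single group): C(3,8) + C(5,8) + C(5,8) = 0.
By inclusion–exclusion: 1287 − 47 + 0 = 1240.

1240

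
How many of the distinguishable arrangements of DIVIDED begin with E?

60

With the first slot taken by E, it remains to arrange the other 6 letters (DIVIDD).
Those 6 letters have D appearing 3 times and I appearing twice, giving (6)!/(3!·2!) = 60.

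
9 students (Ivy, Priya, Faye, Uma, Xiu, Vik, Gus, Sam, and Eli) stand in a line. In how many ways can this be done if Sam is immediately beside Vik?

80640

Treat {Sam, Vik} as a single unit. There are 8 units to order, and the pair itself can be ordered 2 ways.
So the count is 2·(8)! = 80640.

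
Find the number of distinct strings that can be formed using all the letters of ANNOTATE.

5040

ANNOTATE has 8 letters with A appearing twice, N appearing twice, and T appearing twice.
The number of distinct arrangements is 8!/(2!·2!·2!) = 40320/8 = 5040.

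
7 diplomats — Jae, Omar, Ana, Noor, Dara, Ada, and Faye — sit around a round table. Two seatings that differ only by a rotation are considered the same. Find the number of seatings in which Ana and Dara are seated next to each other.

Treat {Ana, Dara} as one unit (2 internal orders) and seat the resulting 6 units around the table: (5)! circular arrangements.
So 2 × (5)! = 2 × 120 = 240.

240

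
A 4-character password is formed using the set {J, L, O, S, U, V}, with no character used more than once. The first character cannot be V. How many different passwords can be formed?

300

The first character has 6−1 = 5 choices (anything except V).
The remaining 3 characters are filled from the other 5 symbols without repetition: 5 × 4 × 3 = 60.
Total: 5 × 60 = 300.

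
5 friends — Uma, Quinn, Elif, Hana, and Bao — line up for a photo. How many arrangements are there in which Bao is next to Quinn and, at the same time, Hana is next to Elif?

Treat {Bao,Quinn} as one block (2 orders) and {Hana,Elif} as another (2 orders).
That leaves 3 units to arrange: 2 × 2 × 3! = 4 × 6 = 24.

24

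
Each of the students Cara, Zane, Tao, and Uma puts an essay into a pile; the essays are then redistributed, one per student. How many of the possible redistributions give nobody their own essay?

9

Let Aᵢ be the assignments in which student i gets their own essay. We want the size of the complement of A₁∪…∪A_4.
By inclusion–exclusion this is Σ_{j=0}^{4} (−1)^j C(4,j)·(4−j)!.
Computing: 24 − 24 + 12 − 4 + 1 = 9.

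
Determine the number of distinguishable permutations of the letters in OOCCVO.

The 6 letters of OOCCVO have repeats: C appearing twice and O appearing 3 times.
Dividing 6! = 720 by 3!·2! = 12 for the repeated letters gives 60.

60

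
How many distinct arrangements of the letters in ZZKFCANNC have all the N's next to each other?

10080

Treat the 2 copies of N as a single block. The multiset to arrange is then {NN, A, C, C, F, K, Z, Z}, 8 items in all.
That gives (8)!/(2!·2!) = 10080 arrangements.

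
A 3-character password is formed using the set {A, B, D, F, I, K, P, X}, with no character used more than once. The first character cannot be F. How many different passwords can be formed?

294

The first character has 8−1 = 7 choices (anything except F).
The remaining 2 characters are filled from the other 7 symbols without repetition: 7 × 6 = 42.
Total: 7 × 42 = 294.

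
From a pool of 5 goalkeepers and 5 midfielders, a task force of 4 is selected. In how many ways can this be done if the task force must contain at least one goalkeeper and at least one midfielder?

Total 4-person selections from all 10: C(10,4) = 210.
Selections missing a whole group: no goalkeepers → C(5,4) = 5; no midfielders → C(5,4) = 5.
Both groups omitted at once is impossible, so 210 − 10 = 200.

200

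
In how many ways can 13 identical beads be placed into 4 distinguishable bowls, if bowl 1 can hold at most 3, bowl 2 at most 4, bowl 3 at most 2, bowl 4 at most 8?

30

Ignoring the caps, the number of non-negative solutions to x_1+…+x_4 = 13 is C(16,3) = 560.
Subtract solutions that violate a single cap (substitute x_i' = x_i − (cap_i+1)): x_1 ≥ 4 gives C(12,3) = 220; x_2 ≥ 5 gives C(11,3) = 165; x_3 ≥ 3 gives C(13,3) = 286; x_4 ≥ 9 gives C(7,3) = 35. Together 706.
Add back pairs where two caps are both exceeded: 35 + 84 + 1 + 56 + 0 + 4 = 180.
Subtract triples: 4 + 0 + 0 + 0 = 4.
By inclusion–exclusion the count is 560 − 706 + 180 − 4 = 30.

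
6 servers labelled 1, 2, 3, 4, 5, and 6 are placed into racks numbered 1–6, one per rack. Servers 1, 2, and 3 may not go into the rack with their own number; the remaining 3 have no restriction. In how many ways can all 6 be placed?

426

Let Aᵢ (for i ∈ {1, 2, 3}) be the placements that put server i in its forbidden rack. Any j of these fix j positions, leaving (6−j)! ways to fill the rest, and there are C(3,j) ways to pick which j.
By inclusion–exclusion, the number of valid placements is Σ_{j=0}^{3} (−1)^j C(3,j)·(6−j)!.
Computing: 720 − 360 + 72 − 6 = 426.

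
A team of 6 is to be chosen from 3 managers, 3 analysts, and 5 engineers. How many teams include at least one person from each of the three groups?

Total 6-person selections from all 11: C(11,6) = 462.
Selections missing a whole group: no managers → C(8,6) = 28; no analysts → C(8,6) = 28; no engineers → C(6,6) = 1.
Add back selections omitting two groups (i.e. drawn from a single group): C(3,6) + C(3,6) + C(5,6) = 0.
By inclusion–exclusion: 462 − 57 + 0 = 405.

405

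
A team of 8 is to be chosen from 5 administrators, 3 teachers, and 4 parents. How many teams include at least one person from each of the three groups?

Unrestricted: C(12,8) = 495 ways to pick any 8 of the 12.
Subtract selections that omit an entire group: no administrators → C(7,8) = 0; no teachers → C(9,8) = 9; no parents → C(8,8) = 1.
Add back selections omitting two groups (i.e. drawn from a single group): C(5,8) + C(3,8) + C(4,8) = 0.
By inclusion–exclusion: 495 − 10 + 0 = 485.

485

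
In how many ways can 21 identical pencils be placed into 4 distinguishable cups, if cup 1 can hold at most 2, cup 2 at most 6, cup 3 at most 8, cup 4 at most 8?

By stars and bars, unrestricted non-negative solutions to x_1+…+x_4 = 21 number C(21+3,3) = 2024.
Subtract solutions that violate a single cap (substitute x_i' = x_i − (cap_i+1)): x_1 ≥ 3 gives C(21,3) = 1330; x_2 ≥ 7 gives C(17,3) = 680; x_3 ≥ 9 gives C(15,3) = 455; x_4 ≥ 9 gives C(15,3) = 455. Together 2920.
Add back pairs where two caps are both exceeded: 364 + 220 + 220 + 56 + 56 + 20 = 936.
Subtract triples: 10 + 10 + 1 + 0 = 21.
By inclusion–exclusion the count is 2024 − 2920 + 936 − 21 = 19.

19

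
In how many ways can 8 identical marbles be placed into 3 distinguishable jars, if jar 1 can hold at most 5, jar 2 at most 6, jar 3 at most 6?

33

Without the upper bounds there are C(10,2) = 45 ways to split 8 among 3 jars.
Subtract solutions that violate a single cap (substitute x_i' = x_i − (cap_i+1)): x_1 ≥ 6 gives C(4,2) = 6; x_2 ≥ 7 gives C(3,2) = 3; x_3 ≥ 7 gives C(3,2) = 3. Together 12.
No two caps can be exceeded simultaneously, so the pair terms are all 0.
By inclusion–exclusion the count is 45 − 12 + 0 = 33.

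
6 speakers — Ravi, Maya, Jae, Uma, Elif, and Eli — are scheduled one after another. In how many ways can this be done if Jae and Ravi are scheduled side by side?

240

Place the 4 others and the Jae-Ravi pair as 5 objects in a line; the pair has 2 internal arrangements.
So the count is 2·(5)! = 240.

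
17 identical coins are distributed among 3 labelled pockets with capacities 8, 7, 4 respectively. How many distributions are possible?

6

Ignoring the caps, the number of non-negative solutions to x_1+…+x_3 = 17 is C(19,2) = 171.
Subtract solutions that violate a single cap (substitute x_i' = x_i − (cap_i+1)): x_1 ≥ 9 gives C(10,2) = 45; x_2 ≥ 8 gives C(11,2) = 55; x_3 ≥ 5 gives C(14,2) = 91. Together 191.
Add back pairs where two caps are both exceeded: 1 + 10 + 15 = 26.
By inclusion–exclusion the count is 171 − 191 + 26 = 6.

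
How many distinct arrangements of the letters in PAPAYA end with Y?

Fix Y in the last position and arrange the remaining 5 letters.
Those 5 letters have A appearing 3 times and P appearing twice, giving (5)!/(3!·2!) = 10.

10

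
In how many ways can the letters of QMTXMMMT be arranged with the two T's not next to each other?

630

Total arrangements of QMTXMMMT: 8!/(4!·2!) = 840.
Arrangements with the T's together: treat TT as one letter, giving (7)!/(4!) = 210.
Hence 840 − 210 = 630.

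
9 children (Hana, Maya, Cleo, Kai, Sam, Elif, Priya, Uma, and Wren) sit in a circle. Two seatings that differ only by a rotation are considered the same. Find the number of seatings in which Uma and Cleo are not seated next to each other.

All circular seatings of 9 people number (8)! = 40320.
Seatings with Uma beside Cleo: treat them as a block with 2 internal orders, giving 2 × (7)! = 10080.
Subtracting, 40320 − 10080 = 30240.

30240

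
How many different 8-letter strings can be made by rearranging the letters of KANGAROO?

10080

KANGAROO has 8 letters with A appearing twice and O appearing twice.
Dividing 8! = 40320 by 2!·2! = 4 for the repeated letters gives 10080.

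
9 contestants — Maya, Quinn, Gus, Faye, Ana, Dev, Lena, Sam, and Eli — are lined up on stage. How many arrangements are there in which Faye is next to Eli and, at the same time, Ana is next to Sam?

20160

Treat {Faye,Eli} as one block (2 orders) and {Ana,Sam} as another (2 orders).
That leaves 7 units to arrange: 2 × 2 × 7! = 4 × 5040 = 20160.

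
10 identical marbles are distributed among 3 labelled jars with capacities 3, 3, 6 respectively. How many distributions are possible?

Without the upper bounds there are C(12,2) = 66 ways to split 10 among 3 jars.
Subtract solutions that violate a single cap (substitute x_i' = x_i − (cap_i+1)): x_1 ≥ 4 gives C(8,2) = 28; x_2 ≥ 4 gives C(8,2) = 28; x_3 ≥ 7 gives C(5,2) = 10. Together 66.
Add back pairs where two caps are both exceeded: 6 + 0 + 0 = 6.
By inclusion–exclusion the count is 66 − 66 + 6 = 6.

6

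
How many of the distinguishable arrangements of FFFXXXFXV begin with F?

Fix F in the first position and arrange the remaining 8 letters.
Those 8 letters have F appearing 3 times and X appearing 4 times, giving (8)!/(4!·3!) = 280.

280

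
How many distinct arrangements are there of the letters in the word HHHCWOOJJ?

15120

HHHCWOOJJ has 9 letters with H appearing 3 times, J appearing twice, and O appearing twice.
The number of distinct arrangements is 9!/(3!·2!·2!) = 362880/24 = 15120.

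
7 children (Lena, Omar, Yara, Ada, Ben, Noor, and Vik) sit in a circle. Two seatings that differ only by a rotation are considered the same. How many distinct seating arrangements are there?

Fix one person's seat to break rotational symmetry; the remaining 6 people can be arranged in (6)! = 720 ways.

720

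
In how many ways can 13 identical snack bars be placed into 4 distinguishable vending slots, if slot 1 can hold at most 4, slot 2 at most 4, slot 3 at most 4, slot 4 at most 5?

Without the upper bounds there are C(16,3) = 560 ways to split 13 among 4 vending slots.
Subtract solutions that violate a single cap (substitute x_i' = x_i − (cap_i+1)): x_1 ≥ 5 gives C(11,3) = 165; x_2 ≥ 5 gives C(11,3) = 165; x_3 ≥ 5 gives C(11,3) = 165; x_4 ≥ 6 gives C(10,3) = 120. Together 615.
Add back pairs where two caps are both exceeded: 20 + 20 + 10 + 20 + 10 + 10 = 90.
By inclusion–exclusion the count is 560 − 615 + 90 = 35.

35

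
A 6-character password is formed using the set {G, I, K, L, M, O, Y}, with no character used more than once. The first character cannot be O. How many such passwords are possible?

The first character has 7−1 = 6 choices (anything except O).
The remaining 5 characters are filled from the other 6 symbols without repetition: 6 × 5 × 4 × 3 × 2 = 720.
Total: 6 × 720 = 4320.

4320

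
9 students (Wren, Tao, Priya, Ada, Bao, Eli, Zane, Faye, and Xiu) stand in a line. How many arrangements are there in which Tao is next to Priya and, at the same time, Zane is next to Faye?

Treat {Tao,Priya} as one block (2 orders) and {Zane,Faye} as another (2 orders).
That leaves 7 units to arrange: 2 × 2 × 7! = 4 × 5040 = 20160.

20160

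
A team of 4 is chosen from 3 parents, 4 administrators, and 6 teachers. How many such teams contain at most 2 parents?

705

Split by how many parents are chosen (0 through 2).
Sum: C(3,0)·C(10,4) + C(3,1)·C(10,3) + C(3,2)·C(10,2) = 210 + 360 + 135 = 705.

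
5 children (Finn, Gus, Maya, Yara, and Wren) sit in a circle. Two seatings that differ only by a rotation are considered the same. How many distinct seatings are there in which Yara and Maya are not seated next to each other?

12

Without the restriction there are (4)! = 24 seatings.
Seatings with Yara beside Maya: treat them as a block with 2 internal orders, giving 2 × (3)! = 12.
Subtracting, 24 − 12 = 12.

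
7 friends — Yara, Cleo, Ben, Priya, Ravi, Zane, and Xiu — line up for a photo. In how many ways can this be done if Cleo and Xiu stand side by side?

1440

Treat {Cleo, Xiu} as a single unit. There are 6 units to order, and the pair itself can be ordered 2 ways.
So the count is 2·(6)! = 1440.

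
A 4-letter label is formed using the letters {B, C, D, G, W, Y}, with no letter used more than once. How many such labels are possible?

360

With no repetition, fill the 4 letters in order: 6 choices, then 5, down to 3.
6 × 5 × 4 × 3 = 360.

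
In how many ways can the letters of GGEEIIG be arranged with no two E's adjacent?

150

Total arrangements of GGEEIIG: 7!/(3!·2!·2!) = 210.
Arrangements with the E's together: treat EE as one letter, giving (6)!/(3!·2!) = 60.
Subtracting, 210 − 60 = 150 arrangements keep the E's apart.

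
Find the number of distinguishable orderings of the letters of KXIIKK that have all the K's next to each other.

12

Treat the 3 copies of K as a single block. The multiset to arrange is then {KKK, I, I, X}, 4 items in all.
That gives (4)!/(2!) = 12 arrangements.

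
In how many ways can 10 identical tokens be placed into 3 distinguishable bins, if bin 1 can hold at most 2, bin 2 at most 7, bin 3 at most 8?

21

Without the upper bounds there are C(12,2) = 66 ways to split 10 among 3 bins.
Subtract solutions that violate a single cap (substitute x_i' = x_i − (cap_i+1)): x_1 ≥ 3 gives C(9,2) = 36; x_2 ≥ 8 gives C(4,2) = 6; x_3 ≥ 9 gives C(3,2) = 3. Together 45.
No two caps can be exceeded simultaneously, so the pair terms are all 0.
By inclusion–exclusion the count is 66 − 45 + 0 = 21.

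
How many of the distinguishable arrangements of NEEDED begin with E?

30

With the first slot taken by E, it remains to arrange the other 5 letters (NEDED).
Those 5 letters have D appearing twice and E appearing twice, giving (5)!/(2!·2!) = 30.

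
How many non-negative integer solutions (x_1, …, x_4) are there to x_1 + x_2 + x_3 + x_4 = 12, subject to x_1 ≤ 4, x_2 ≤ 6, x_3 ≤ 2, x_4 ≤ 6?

Without the upper bounds there are C(15,3) = 455 ways to split 12 among 4 variables.
Subtract solutions that violate a single cap (substitute x_i' = x_i − (cap_i+1)): x_1 ≥ 5 gives C(10,3) = 120; x_2 ≥ 7 gives C(8,3) = 56; x_3 ≥ 3 gives C(12,3) = 220; x_4 ≥ 7 gives C(8,3) = 56. Together 452.
Add back pairs where two caps are both exceeded: 1 + 35 + 1 + 10 + 0 + 10 = 57.
By inclusion–exclusion the count is 455 − 452 + 57 = 60.

60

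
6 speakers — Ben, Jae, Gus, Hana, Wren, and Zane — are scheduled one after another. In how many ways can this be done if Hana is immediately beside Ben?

240

Place the 4 others and the Hana-Ben pair as 5 objects in a line; the pair has 2 internal arrangements.
That gives 2 × 5! = 2 × 120 = 240.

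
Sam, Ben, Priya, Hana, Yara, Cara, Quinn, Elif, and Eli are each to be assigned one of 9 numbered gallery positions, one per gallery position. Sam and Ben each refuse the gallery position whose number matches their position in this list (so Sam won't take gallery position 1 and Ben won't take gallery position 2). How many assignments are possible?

Let Aᵢ (for i ∈ {1, 2}) be the placements that put person i in their forbidden gallery position. Any j of these fix j positions, leaving (9−j)! ways to fill the rest, and there are C(2,j) ways to pick which j.
By inclusion–exclusion, the number of valid placements is Σ_{j=0}^{2} (−1)^j C(2,j)·(9−j)!.
Computing: 362880 − 80640 + 5040 = 287280.

287280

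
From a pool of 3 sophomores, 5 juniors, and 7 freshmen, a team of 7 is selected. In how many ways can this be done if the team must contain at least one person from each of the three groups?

With no constraint there are C(15,7) = 6435 possible selections.
Selections missing a whole group: no sophomores → C(12,7) = 792; no juniors → C(10,7) = 120; no freshmen → C(8,7) = 8.
Add back selections omitting two groups (i.e. drawn from a single group): C(3,7) + C(5,7) + C(7,7) = 1.
By inclusion–exclusion: 6435 − 920 + 1 = 5516.

5516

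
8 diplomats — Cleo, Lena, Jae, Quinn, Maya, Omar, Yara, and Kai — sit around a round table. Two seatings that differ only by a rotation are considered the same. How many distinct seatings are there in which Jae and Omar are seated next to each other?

1440

Treat {Jae, Omar} as one unit (2 internal orders) and seat the resulting 7 units around the table: (6)! circular arrangements.
So 2 × (6)! = 2 × 720 = 1440.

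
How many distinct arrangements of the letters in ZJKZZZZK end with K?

With the last slot taken by K, it remains to arrange the other 7 letters (ZJZZZZK).
Those 7 letters have Z appearing 5 times, giving (7)!/(5!) = 42.

42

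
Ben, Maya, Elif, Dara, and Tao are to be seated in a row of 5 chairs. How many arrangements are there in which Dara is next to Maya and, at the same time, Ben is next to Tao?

24

Treat {Dara,Maya} as one block (2 orders) and {Ben,Tao} as another (2 orders).
That leaves 3 units to arrange: 2 × 2 × 3! = 4 × 6 = 24.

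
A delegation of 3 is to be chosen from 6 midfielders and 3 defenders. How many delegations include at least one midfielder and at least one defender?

63

Total 3-person selections from all 9: C(9,3) = 84.
Subtract selections that omit an entire group: no midfielders → C(3,3) = 1; no defenders → C(6,3) = 20.
Both groups omitted at once is impossible, so 84 − 21 = 63.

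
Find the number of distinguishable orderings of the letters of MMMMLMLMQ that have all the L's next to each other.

Treat the 2 copies of L as a single block. The multiset to arrange is then {LL, M, M, M, M, M, M, Q}, 8 items in all.
That gives (8)!/(6!) = 56 arrangements.

56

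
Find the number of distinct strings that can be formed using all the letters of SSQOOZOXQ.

Letter multiplicities in SSQOOZOXQ: O×3, Q×2, S×2, X×1, Z×1.
So there are 9! / (3!·2!·2!) = 15120 distinguishable arrangements.

15120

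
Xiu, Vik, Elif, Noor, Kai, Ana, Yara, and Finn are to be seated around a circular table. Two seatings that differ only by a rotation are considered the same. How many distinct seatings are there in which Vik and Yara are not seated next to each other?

3600

All circular seatings of 8 people number (7)! = 5040.
Those with Vik next to Yara: fuse the pair into one unit and seat 7 units around a circle — 2·(6)! = 1440.
Subtracting, 5040 − 1440 = 3600.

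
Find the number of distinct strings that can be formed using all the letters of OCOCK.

Letter multiplicities in OCOCK: C×2, K×1, O×2.
The number of distinct arrangements is 5!/(2!·2!) = 120/4 = 30.

30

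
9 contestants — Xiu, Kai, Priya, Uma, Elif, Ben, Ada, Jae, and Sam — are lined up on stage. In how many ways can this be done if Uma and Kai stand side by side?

Place the 7 others and the Uma-Kai pair as 8 objects in a line; the pair has 2 internal arrangements.
That gives 2 × 8! = 2 × 40320 = 80640.

80640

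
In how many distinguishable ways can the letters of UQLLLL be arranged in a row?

UQLLLL has 6 letters with L appearing 4 times.
Dividing 6! = 720 by 4! = 24 for the repeated letters gives 30.

30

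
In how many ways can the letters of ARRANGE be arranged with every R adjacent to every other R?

Treat the 2 copies of R as a single block. The multiset to arrange is then {RR, A, A, E, G, N}, 6 items in all.
That gives (6)!/(2!) = 360 arrangements.

360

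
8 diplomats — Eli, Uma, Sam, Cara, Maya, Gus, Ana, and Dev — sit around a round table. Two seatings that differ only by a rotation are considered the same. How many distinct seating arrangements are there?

Around a circle, 8 distinct people have 8!/8 = (7)! = 5040 rotationally distinct seatings.

5040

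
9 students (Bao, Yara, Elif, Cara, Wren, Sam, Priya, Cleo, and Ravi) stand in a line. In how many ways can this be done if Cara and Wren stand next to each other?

Treat {Cara, Wren} as a single unit. There are 8 units to order, and the pair itself can be ordered 2 ways.
So the count is 2·(8)! = 80640.

80640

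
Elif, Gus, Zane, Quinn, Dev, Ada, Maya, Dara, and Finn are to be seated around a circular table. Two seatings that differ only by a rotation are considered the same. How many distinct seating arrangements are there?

Fix one person's seat to break rotational symmetry; the remaining 8 people can be arranged in (8)! = 40320 ways.

40320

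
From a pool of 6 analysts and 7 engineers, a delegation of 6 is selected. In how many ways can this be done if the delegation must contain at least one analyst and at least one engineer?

Unrestricted: C(13,6) = 1716 ways to pick any 6 of the 13.
Subtract selections that omit an entire group: no analysts → C(7,6) = 7; no engineers → C(6,6) = 1.
Both groups omitted at once is impossible, so 1716 − 8 = 1708.

1708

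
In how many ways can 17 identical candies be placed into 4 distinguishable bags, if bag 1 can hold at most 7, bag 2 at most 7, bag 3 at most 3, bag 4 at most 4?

Ignoring the caps, the number of non-negative solutions to x_1+…+x_4 = 17 is C(20,3) = 1140.
Subtract solutions that violate a single cap (substitute x_i' = x_i − (cap_i+1)): x_1 ≥ 8 gives C(12,3) = 220; x_2 ≥ 8 gives C(12,3) = 220; x_3 ≥ 4 gives C(16,3) = 560; x_4 ≥ 5 gives C(15,3) = 455. Together 1455.
Add back pairs where two caps are both exceeded: 4 + 56 + 35 + 56 + 35 + 165 = 351.
Subtract triples: 0 + 0 + 1 + 1 = 2.
By inclusion–exclusion the count is 1140 − 1455 + 351 − 2 = 34.

34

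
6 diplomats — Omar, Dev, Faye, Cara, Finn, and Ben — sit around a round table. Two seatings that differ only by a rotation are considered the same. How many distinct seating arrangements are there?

Around a circle, 6 distinct people have 6!/6 = (5)! = 120 rotationally distinct seatings.

120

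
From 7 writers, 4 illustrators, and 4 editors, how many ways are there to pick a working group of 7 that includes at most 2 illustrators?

Split by how many illustrators are chosen (0 through 2).
Sum: C(4,0)·C(11,7) + C(4,1)·C(11,6) + C(4,2)·C(11,5) = 330 + 1848 + 2772 = 4950.

4950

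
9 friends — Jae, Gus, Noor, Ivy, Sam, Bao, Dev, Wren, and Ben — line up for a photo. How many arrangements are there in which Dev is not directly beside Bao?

282240

There are 9! = 362880 arrangements in all. If Dev and Bao are adjacent, merging them into one block gives 2·(8)! = 80640 arrangements.
Complementary counting: 362880 − 80640 = 282240.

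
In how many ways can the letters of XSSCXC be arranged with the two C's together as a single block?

30

Treat the 2 copies of C as a single block. The multiset to arrange is then {CC, S, S, X, X}, 5 items in all.
That gives (5)!/(2!·2!) = 30 arrangements.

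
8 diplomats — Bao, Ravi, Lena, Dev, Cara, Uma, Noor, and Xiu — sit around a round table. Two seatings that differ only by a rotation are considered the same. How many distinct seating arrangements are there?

Seat Bao anywhere (absorbing the rotational symmetry), then permute the other 7: (7)! = 5040.

5040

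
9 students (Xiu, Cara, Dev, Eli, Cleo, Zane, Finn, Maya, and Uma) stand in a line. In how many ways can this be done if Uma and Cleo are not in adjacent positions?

282240

There are 9! = 362880 arrangements in all. If Uma and Cleo are adjacent, merging them into one block gives 2·(8)! = 80640 arrangements.
So 362880 − 80640 = 282240 arrangements keep them apart.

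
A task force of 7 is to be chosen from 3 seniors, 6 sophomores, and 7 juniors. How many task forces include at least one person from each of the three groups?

9569

With no constraint there are C(16,7) = 11440 possible selections.
Subtract selections that omit an entire group: no seniors → C(13,7) = 1716; no sophomores → C(10,7) = 120; no juniors → C(9,7) = 36.
Add back selections omitting two groups (i.e. drawn from a single group): C(3,7) + C(6,7) + C(7,7) = 1.
By inclusion–exclusion: 11440 − 1872 + 1 = 9569.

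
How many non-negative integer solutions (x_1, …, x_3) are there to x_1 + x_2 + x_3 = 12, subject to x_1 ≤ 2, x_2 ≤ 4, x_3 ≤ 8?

6

Ignoring the caps, the number of non-negative solutions to x_1+…+x_3 = 12 is C(14,2) = 91.
Subtract solutions that violate a single cap (substitute x_i' = x_i − (cap_i+1)): x_1 ≥ 3 gives C(11,2) = 55; x_2 ≥ 5 gives C(9,2) = 36; x_3 ≥ 9 gives C(5,2) = 10. Together 101.
Add back pairs where two caps are both exceeded: 15 + 1 + 0 = 16.
By inclusion–exclusion the count is 91 − 101 + 16 = 6.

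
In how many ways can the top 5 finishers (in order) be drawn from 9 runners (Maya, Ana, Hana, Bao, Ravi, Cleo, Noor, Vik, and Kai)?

This is an ordered selection of 5 from 9: P(9,5).
That gives 9 × 8 × 7 × 6 × 5 = 15120.

15120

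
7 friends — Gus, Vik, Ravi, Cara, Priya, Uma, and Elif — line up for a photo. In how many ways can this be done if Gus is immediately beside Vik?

1440

Place the 5 others and the Gus-Vik pair as 6 objects in a line; the pair has 2 internal arrangements.
So the count is 2·(6)! = 1440.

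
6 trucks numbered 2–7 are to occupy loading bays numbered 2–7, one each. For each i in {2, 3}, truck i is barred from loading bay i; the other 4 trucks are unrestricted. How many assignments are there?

504

Let Aᵢ (for i ∈ {2, 3}) be the placements that put truck i in its forbidden loading bay. Any j of these fix j positions, leaving (6−j)! ways to fill the rest, and there are C(2,j) ways to pick which j.
By inclusion–exclusion, the number of valid placements is Σ_{j=0}^{2} (−1)^j C(2,j)·(6−j)!.
Computing: 720 − 240 + 24 = 504.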